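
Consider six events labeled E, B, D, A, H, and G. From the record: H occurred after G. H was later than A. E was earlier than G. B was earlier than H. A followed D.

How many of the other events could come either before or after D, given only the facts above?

3

Forced after D: A and H.
That leaves B, E, and G with no forced order relative to D — 3.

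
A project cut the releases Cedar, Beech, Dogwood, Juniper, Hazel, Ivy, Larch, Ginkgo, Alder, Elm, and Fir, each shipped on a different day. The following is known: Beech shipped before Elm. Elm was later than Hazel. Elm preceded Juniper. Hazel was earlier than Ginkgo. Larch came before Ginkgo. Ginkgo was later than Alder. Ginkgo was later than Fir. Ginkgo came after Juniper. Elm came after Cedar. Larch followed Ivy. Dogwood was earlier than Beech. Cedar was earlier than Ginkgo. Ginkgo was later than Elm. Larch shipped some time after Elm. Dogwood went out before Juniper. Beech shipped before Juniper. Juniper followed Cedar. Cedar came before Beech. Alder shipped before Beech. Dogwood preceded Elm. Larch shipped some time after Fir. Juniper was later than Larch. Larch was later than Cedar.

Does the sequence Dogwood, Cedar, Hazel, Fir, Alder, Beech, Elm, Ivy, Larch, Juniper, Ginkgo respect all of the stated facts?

Check each stated constraint against the proposed order — e.g. Cedar is ahead of Ginkgo; Dogwood is ahead of Juniper. Every pair is in the required order; nothing is violated.

yes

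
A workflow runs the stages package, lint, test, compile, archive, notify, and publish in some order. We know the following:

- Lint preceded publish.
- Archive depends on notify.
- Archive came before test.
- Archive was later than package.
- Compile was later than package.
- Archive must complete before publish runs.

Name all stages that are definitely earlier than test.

Directly stated before test: archive.
Notify reaches test via notify → archive → test.
Package reaches test via package → archive → test.
No chain forces lint (or any of the others) ahead of test.

archive, notify, package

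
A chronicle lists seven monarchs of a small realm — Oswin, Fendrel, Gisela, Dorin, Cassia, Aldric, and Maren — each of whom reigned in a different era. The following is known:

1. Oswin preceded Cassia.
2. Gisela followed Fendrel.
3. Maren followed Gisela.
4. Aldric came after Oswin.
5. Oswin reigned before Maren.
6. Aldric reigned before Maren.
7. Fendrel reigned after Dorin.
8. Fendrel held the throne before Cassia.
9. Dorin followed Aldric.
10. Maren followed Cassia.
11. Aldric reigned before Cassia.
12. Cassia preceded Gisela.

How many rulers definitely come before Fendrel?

3

Directly stated before Fendrel: Dorin.
Aldric reaches Fendrel via Aldric → Dorin → Fendrel.
Oswin reaches Fendrel via Oswin → Aldric → Dorin → Fendrel.
No chain forces Cassia (or any of the others) ahead of Fendrel.
That's Aldric, Dorin, and Oswin — 3 in all.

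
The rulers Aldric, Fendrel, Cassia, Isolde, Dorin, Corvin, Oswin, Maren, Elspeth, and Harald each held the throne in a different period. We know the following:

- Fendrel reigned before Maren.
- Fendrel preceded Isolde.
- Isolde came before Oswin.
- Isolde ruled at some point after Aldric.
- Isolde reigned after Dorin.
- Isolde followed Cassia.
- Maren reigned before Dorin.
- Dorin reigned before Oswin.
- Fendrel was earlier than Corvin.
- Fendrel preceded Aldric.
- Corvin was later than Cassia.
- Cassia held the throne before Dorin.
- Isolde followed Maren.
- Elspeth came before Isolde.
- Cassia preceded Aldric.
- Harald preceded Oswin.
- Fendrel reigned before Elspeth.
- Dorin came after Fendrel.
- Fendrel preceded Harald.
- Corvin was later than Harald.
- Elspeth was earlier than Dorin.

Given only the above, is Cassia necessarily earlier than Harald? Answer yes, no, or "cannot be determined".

No chain of stated constraints runs from Cassia to Harald, and none runs from Harald to Cassia either.
So the relative order of Cassia and Harald is not fixed by the given facts.

cannot be determined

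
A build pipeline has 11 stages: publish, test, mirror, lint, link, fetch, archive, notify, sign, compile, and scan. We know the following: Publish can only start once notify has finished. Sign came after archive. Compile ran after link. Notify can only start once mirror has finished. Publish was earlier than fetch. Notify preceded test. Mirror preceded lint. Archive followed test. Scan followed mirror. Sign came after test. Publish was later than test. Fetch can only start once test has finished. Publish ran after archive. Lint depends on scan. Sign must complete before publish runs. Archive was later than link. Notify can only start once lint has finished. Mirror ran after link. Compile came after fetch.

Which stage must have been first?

Link has a chain of constraints placing it before every other stage, so link must be first.

link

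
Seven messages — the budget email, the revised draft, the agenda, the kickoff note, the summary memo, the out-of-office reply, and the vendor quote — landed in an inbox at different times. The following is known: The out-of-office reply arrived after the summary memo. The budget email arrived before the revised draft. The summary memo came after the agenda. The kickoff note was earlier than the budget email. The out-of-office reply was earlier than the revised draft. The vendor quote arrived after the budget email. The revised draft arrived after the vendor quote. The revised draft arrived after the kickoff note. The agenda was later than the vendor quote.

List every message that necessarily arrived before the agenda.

the budget email, the kickoff note, the vendor quote

Directly stated before the agenda: the vendor quote.
The budget email reaches the agenda via the budget email → the vendor quote → the agenda.
The kickoff note reaches the agenda via the kickoff note → the budget email → the vendor quote → the agenda.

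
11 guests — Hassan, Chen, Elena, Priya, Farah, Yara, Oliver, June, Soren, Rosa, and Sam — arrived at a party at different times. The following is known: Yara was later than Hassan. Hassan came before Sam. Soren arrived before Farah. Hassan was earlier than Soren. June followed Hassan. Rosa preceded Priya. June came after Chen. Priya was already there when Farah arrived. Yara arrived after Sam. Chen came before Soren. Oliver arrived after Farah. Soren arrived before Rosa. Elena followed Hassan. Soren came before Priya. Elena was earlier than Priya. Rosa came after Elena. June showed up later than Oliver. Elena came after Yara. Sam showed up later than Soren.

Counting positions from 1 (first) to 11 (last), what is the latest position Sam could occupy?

Sam must come before Elena, Farah, June, Oliver, Priya, Rosa, and Yara — 7 guests forced after them.
Everything else can be placed before Sam in some valid order, so Sam can sit as late as position 11 − 7 = 4.

4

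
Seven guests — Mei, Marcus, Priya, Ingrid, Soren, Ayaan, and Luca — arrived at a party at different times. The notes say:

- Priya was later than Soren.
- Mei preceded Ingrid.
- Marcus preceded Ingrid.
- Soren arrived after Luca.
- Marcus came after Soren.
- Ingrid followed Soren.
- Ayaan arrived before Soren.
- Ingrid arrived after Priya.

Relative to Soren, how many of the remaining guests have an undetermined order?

1

Forced before Soren: Ayaan and Luca; forced after Soren: Ingrid, Marcus, and Priya.
That leaves Mei with no forced order relative to Soren — 1.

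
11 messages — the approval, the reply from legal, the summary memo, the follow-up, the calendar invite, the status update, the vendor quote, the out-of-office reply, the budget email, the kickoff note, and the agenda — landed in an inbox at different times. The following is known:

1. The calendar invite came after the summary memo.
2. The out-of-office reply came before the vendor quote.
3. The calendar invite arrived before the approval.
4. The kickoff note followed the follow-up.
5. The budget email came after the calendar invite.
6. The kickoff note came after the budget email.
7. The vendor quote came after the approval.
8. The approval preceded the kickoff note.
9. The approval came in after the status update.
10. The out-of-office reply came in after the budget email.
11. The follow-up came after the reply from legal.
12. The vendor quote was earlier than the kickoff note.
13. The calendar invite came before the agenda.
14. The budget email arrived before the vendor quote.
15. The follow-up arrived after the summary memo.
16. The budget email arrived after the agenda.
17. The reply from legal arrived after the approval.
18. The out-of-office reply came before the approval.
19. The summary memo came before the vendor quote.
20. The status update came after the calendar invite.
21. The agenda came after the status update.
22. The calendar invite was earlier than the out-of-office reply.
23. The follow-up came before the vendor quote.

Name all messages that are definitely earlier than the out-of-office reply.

Directly stated before the out-of-office reply: the budget email and the calendar invite.
The agenda reaches the out-of-office reply via the agenda → the budget email → the out-of-office reply.
The status update reaches the out-of-office reply via the status update → the agenda → the budget email → the out-of-office reply.
The summary memo reaches the out-of-office reply via the summary memo → the calendar invite → the out-of-office reply.
No chain forces the reply from legal (or any of the others) ahead of the out-of-office reply.

the agenda, the budget email, the calendar invite, the status update, the summary memo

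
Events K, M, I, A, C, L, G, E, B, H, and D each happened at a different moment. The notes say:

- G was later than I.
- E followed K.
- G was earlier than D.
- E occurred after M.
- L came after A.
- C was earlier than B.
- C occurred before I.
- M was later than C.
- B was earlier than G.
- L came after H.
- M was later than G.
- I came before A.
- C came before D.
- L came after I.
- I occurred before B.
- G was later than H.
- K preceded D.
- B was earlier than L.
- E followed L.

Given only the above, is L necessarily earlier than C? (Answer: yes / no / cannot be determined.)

no

Tracing the constraints gives C → I → L, so C must come before L.
That means L cannot be before C.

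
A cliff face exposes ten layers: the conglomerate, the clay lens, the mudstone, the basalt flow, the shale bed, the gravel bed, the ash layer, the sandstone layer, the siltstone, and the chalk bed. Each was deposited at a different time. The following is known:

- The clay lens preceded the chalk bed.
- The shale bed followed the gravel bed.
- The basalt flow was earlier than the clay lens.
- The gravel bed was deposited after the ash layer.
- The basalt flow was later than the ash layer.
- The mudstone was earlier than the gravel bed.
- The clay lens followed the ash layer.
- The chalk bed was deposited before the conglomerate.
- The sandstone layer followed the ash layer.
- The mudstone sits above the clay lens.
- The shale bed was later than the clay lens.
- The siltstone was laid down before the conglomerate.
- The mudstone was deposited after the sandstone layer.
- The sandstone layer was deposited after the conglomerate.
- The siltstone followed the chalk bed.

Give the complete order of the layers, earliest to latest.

the ash layer, the basalt flow, the clay lens, the chalk bed, the siltstone, the conglomerate, the sandstone layer, the mudstone, the gravel bed, the shale bed

The constraints fix every adjacent pair, so only one ordering works:
the ash layer → the basalt flow → the clay lens → the chalk bed → the siltstone → the conglomerate → the sandstone layer → the mudstone → the gravel bed → the shale bed.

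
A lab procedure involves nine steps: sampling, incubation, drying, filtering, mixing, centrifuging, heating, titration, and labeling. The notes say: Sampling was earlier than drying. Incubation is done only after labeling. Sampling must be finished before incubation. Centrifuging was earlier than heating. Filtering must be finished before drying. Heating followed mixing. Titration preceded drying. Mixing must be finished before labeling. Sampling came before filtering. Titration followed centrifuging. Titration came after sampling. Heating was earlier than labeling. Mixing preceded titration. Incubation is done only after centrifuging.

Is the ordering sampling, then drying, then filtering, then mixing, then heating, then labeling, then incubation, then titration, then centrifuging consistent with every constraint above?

The constraints require titration before drying, but in the proposed sequence drying appears ahead of titration. That one violation is enough.

no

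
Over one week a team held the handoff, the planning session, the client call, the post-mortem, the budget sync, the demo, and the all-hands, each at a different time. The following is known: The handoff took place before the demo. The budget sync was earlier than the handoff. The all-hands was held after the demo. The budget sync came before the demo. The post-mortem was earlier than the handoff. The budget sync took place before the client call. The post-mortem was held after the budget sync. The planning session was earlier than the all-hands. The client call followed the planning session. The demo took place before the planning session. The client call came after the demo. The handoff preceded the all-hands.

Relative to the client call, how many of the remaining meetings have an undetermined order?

Forced before the client call: the budget sync, the demo, the handoff, the planning session, and the post-mortem.
That leaves the all-hands with no forced order relative to the client call — 1.

1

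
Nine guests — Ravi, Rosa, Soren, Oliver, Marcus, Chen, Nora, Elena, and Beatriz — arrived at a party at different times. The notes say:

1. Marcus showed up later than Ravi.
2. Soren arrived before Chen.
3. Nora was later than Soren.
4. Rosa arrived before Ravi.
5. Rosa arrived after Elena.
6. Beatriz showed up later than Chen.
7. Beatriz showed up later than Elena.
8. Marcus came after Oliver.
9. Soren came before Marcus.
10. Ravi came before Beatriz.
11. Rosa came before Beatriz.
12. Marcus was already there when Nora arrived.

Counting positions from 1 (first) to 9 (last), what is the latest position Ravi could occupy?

Ravi must come before Beatriz, Marcus, and Nora — 3 guests forced after them.
Everything else can be placed before Ravi in some valid order, so Ravi can sit as late as position 9 − 3 = 6.

6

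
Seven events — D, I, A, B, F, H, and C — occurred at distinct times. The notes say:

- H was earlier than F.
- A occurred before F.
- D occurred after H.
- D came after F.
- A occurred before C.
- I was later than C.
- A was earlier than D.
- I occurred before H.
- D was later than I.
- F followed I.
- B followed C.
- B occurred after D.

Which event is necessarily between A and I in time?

C

Tracing the constraints gives A → C → I, so C sits after A and before I.
No other event is forced both after A and before I.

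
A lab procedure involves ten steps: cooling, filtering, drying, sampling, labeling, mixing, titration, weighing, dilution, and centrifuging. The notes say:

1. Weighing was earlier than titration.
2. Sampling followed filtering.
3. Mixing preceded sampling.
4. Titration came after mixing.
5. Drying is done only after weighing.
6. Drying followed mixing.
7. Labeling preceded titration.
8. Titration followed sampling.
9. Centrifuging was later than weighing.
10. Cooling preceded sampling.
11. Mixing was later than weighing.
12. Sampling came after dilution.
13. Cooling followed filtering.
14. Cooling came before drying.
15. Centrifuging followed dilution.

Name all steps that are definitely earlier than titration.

cooling, dilution, filtering, labeling, mixing, sampling, weighing

Directly stated before titration: labeling, mixing, sampling, and weighing.
Cooling reaches titration via cooling → sampling → titration.
Dilution reaches titration via dilution → sampling → titration.
Filtering reaches titration via filtering → sampling → titration.
No chain forces drying (or any of the others) ahead of titration.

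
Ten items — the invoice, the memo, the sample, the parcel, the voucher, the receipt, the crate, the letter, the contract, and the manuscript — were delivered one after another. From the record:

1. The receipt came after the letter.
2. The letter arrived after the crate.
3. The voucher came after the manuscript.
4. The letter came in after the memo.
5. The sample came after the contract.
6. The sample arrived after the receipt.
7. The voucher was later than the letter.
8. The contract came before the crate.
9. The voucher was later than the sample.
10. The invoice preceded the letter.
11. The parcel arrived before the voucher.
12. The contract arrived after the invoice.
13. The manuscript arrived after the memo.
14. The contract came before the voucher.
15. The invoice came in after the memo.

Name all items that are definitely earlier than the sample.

the contract, the crate, the invoice, the letter, the memo, the receipt

Directly stated before the sample: the contract and the receipt.
The crate reaches the sample via the crate → the letter → the receipt → the sample.
The invoice reaches the sample via the invoice → the contract → the sample.
The letter reaches the sample via the letter → the receipt → the sample.
Likewise the memo reaches the sample by chaining the stated constraints.
No chain forces the parcel (or any of the others) ahead of the sample.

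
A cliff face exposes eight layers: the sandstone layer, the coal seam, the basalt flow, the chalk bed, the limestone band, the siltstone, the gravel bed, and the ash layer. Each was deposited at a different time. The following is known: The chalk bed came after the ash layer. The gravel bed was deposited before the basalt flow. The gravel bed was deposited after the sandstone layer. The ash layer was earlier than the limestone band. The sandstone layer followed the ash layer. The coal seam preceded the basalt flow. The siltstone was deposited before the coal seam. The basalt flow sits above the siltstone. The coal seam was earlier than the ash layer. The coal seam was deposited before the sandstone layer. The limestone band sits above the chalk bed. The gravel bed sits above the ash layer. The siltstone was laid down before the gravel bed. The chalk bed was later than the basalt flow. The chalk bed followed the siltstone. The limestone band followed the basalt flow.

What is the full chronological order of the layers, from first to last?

The constraints fix every adjacent pair, so only one ordering works:
the siltstone → the coal seam → the ash layer → the sandstone layer → the gravel bed → the basalt flow → the chalk bed → the limestone band.

the siltstone, the coal seam, the ash layer, the sandstone layer, the gravel bed, the basalt flow, the chalk bed, the limestone band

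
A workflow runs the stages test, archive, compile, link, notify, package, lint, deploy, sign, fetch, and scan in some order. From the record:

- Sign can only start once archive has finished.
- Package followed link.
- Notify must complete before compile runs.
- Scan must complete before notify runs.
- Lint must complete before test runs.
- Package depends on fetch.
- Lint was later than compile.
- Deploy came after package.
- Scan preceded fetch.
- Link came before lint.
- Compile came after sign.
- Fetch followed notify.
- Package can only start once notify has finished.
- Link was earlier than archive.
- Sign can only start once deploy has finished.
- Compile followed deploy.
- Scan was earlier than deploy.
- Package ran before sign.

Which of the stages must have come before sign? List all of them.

archive, deploy, fetch, link, notify, package, scan

Directly stated before sign: archive, deploy, and package.
Fetch reaches sign via fetch → package → sign.
Link reaches sign via link → archive → sign.
Notify reaches sign via notify → package → sign.
Likewise scan reaches sign by chaining the stated constraints.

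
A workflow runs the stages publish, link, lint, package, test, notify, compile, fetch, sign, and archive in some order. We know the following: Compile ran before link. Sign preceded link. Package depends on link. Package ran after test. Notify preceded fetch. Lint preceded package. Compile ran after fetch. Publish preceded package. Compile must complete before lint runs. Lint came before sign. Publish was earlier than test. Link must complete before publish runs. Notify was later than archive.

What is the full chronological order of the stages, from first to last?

The constraints fix every adjacent pair, so only one ordering works:
archive → notify → fetch → compile → lint → sign → link → publish → test → package.

archive, notify, fetch, compile, lint, sign, link, publish, test, package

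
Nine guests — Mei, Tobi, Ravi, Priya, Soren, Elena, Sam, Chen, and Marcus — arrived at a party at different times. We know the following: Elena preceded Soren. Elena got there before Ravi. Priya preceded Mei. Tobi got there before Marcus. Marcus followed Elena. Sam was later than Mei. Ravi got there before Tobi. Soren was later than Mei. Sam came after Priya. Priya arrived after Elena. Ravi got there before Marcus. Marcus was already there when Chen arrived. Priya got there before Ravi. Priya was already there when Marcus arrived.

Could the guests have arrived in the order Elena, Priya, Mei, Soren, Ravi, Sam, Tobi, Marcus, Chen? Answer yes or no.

yes

Check each stated constraint against the proposed order — e.g. Priya is ahead of Marcus; Elena is ahead of Marcus. Every pair is in the required order; nothing is violated.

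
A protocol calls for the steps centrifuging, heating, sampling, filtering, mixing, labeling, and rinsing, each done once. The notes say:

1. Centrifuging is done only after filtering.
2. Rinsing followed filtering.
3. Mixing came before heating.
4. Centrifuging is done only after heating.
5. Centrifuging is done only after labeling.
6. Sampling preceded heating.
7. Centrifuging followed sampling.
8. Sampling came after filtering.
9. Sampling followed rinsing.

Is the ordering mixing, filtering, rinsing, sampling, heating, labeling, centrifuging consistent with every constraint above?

yes

Check each stated constraint against the proposed order — e.g. mixing is ahead of heating; filtering is ahead of centrifuging. Every pair is in the required order; nothing is violated.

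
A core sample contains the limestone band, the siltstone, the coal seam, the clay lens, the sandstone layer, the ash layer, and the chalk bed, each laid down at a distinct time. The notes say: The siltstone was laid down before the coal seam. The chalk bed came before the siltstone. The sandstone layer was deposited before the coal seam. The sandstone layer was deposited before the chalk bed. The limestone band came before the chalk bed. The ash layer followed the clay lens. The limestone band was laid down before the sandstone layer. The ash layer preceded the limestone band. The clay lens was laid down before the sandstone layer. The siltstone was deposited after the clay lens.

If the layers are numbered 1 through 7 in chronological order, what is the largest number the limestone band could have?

3

The limestone band must come before the chalk bed, the coal seam, the sandstone layer, and the siltstone — 4 layers forced after it.
Everything else can be placed before the limestone band in some valid order, so the limestone band can sit as late as position 7 − 4 = 3.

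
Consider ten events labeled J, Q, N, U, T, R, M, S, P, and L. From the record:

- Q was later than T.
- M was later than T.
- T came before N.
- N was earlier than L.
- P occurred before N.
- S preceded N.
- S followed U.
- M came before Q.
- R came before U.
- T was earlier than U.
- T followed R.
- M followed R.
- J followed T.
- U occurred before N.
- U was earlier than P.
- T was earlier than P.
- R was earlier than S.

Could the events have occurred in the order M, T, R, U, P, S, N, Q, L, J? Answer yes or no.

The constraints require R before M, but in the proposed sequence M appears ahead of R. That one violation is enough.

no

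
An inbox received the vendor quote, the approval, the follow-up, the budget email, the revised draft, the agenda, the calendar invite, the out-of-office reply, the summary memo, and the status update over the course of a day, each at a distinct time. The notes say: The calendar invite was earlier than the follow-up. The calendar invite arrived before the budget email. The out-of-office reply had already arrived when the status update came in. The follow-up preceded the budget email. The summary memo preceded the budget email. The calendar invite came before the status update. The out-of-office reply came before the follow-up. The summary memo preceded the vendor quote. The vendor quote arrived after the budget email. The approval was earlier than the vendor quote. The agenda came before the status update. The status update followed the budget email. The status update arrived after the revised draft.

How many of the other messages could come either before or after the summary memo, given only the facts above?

6

Forced after the summary memo: the budget email, the status update, and the vendor quote.
That leaves the agenda, the approval, the calendar invite, the follow-up, the out-of-office reply, and the revised draft with no forced order relative to the summary memo — 6.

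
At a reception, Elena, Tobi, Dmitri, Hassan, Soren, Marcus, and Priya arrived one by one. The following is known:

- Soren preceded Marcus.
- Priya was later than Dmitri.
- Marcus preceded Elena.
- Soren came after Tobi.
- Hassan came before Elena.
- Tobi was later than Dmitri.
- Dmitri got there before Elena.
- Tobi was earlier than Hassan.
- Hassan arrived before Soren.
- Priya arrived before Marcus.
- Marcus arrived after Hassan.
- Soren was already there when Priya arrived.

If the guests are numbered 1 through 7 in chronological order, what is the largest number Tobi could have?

Tobi must come before Elena, Hassan, Marcus, Priya, and Soren — 5 guests forced after them.
Everything else can be placed before Tobi in some valid order, so Tobi can sit as late as position 7 − 5 = 2.

2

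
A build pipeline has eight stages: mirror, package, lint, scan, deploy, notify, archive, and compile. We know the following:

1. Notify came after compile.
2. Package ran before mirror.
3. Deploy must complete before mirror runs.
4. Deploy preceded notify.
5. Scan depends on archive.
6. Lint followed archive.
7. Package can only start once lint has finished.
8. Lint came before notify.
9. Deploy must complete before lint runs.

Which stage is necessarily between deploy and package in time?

Tracing the constraints gives deploy → lint → package, so lint sits after deploy and before package.
No other stage is forced both after deploy and before package.

lint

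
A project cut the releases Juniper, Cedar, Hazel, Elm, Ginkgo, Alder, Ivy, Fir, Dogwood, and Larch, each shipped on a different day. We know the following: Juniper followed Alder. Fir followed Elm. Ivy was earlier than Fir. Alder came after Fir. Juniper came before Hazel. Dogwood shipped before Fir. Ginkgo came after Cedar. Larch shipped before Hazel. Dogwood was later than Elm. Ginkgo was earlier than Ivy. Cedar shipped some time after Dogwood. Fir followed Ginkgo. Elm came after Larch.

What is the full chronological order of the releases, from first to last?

The constraints fix every adjacent pair, so only one ordering works:
Larch → Elm → Dogwood → Cedar → Ginkgo → Ivy → Fir → Alder → Juniper → Hazel.

Larch, Elm, Dogwood, Cedar, Ginkgo, Ivy, Fir, Alder, Juniper, Hazel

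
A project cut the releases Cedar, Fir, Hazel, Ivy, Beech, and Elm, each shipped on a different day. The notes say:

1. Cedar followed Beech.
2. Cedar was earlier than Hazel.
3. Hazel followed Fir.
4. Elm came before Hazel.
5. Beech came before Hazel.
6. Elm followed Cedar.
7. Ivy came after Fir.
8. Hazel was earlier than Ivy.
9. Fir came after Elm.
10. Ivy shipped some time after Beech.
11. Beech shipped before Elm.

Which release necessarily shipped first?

Beech has a chain of constraints placing it before every other release, so Beech must be first.

Beech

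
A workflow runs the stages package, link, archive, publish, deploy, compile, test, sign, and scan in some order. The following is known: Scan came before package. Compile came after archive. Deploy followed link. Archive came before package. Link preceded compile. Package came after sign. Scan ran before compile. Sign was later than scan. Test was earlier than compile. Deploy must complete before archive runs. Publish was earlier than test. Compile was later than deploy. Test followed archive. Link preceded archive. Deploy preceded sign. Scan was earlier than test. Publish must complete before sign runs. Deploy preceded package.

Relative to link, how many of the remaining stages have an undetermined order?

2

Forced after link: archive, compile, deploy, package, sign, and test.
That leaves publish and scan with no forced order relative to link — 2.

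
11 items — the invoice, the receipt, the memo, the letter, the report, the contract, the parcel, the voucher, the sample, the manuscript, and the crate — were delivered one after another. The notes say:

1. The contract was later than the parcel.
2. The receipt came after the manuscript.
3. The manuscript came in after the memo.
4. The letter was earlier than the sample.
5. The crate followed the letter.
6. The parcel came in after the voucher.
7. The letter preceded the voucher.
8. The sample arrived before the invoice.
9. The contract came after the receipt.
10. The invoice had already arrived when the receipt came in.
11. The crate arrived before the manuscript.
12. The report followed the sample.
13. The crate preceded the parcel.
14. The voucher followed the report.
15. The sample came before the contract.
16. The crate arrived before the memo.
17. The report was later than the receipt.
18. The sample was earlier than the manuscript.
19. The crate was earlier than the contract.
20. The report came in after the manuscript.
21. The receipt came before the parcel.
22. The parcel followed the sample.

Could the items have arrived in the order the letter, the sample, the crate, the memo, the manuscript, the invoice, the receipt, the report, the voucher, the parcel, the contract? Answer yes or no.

yes

Check each stated constraint against the proposed order — e.g. the sample is ahead of the parcel; the sample is ahead of the contract. Every pair is in the required order; nothing is violated.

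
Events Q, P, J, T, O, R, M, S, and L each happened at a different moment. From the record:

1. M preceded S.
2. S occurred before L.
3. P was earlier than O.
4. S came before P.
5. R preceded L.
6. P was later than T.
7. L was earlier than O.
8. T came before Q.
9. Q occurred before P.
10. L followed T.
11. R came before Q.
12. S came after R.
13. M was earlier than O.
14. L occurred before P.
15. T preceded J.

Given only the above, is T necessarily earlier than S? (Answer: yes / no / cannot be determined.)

No chain of stated constraints runs from T to S, and none runs from S to T either.
So the relative order of T and S is not fixed by the given facts.

cannot be determined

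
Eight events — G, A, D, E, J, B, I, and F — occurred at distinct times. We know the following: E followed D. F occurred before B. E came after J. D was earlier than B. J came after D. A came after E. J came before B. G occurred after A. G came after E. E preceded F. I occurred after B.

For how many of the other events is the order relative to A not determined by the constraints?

3

Forced before A: D, E, and J; forced after A: G.
That leaves B, F, and I with no forced order relative to A — 3.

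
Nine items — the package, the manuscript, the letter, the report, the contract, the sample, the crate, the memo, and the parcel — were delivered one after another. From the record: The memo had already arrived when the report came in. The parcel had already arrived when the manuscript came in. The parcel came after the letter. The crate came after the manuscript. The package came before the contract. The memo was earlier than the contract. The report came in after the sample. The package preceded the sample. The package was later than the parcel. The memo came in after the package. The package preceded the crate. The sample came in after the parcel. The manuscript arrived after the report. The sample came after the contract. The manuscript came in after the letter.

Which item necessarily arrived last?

Every other item has a chain of constraints placing it before the crate, so the crate is last.

the crate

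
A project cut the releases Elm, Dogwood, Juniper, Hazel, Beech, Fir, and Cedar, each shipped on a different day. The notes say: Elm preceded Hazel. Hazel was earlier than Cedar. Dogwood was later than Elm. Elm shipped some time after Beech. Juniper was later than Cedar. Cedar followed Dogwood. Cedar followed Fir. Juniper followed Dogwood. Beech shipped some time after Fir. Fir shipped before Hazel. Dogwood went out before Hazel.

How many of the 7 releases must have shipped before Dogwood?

3

Directly stated before Dogwood: Elm.
Beech reaches Dogwood via Beech → Elm → Dogwood.
Fir reaches Dogwood via Fir → Beech → Elm → Dogwood.
That's Beech, Elm, and Fir — 3 in all.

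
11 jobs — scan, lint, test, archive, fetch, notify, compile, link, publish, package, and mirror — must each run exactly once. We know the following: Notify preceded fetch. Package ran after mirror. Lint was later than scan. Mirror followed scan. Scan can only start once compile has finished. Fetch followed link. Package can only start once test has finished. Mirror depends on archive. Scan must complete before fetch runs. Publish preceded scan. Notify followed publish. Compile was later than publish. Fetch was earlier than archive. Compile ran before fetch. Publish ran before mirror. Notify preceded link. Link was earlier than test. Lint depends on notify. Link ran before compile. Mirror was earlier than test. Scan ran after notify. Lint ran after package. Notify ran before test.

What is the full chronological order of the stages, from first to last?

publish, notify, link, compile, scan, fetch, archive, mirror, test, package, lint

The constraints fix every adjacent pair, so only one ordering works:
publish → notify → link → compile → scan → fetch → archive → mirror → test → package → lint.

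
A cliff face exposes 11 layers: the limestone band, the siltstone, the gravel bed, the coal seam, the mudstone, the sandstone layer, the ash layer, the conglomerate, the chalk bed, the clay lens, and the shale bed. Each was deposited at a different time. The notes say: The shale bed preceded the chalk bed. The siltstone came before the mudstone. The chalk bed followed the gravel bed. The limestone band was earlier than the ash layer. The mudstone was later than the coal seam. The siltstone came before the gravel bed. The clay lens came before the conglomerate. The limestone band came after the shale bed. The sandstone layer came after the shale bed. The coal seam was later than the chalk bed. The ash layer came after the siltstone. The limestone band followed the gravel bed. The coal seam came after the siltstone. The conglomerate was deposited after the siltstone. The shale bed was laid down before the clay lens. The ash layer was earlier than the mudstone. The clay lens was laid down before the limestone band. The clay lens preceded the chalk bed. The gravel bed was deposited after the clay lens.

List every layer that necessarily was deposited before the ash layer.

the clay lens, the gravel bed, the limestone band, the shale bed, the siltstone

Directly stated before the ash layer: the limestone band and the siltstone.
The clay lens reaches the ash layer via the clay lens → the limestone band → the ash layer.
The gravel bed reaches the ash layer via the gravel bed → the limestone band → the ash layer.
The shale bed reaches the ash layer via the shale bed → the limestone band → the ash layer.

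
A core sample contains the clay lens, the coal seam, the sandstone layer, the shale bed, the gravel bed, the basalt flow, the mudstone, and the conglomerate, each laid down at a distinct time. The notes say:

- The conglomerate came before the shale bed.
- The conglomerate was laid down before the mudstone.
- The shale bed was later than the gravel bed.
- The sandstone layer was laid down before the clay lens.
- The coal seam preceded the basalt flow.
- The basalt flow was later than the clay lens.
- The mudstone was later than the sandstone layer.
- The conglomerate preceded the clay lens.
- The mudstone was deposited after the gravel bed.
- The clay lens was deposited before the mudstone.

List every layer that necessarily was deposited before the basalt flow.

Directly stated before the basalt flow: the clay lens and the coal seam.
The conglomerate reaches the basalt flow via the conglomerate → the clay lens → the basalt flow.
The sandstone layer reaches the basalt flow via the sandstone layer → the clay lens → the basalt flow.

the clay lens, the coal seam, the conglomerate, the sandstone layer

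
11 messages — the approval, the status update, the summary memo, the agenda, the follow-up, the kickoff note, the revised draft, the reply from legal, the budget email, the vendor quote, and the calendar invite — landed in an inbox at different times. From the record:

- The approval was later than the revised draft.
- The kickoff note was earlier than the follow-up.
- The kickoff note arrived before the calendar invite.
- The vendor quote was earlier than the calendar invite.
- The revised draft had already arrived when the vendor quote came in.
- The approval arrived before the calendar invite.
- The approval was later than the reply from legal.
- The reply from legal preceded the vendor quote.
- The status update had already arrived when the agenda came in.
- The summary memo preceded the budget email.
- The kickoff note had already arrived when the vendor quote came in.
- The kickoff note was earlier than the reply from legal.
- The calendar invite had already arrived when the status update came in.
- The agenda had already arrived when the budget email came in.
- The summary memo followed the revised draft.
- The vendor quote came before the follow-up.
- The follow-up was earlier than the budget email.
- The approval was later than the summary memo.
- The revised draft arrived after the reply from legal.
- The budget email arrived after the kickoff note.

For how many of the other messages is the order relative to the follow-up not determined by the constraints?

Forced before the follow-up: the kickoff note, the reply from legal, the revised draft, and the vendor quote; forced after the follow-up: the budget email.
That leaves the agenda, the approval, the calendar invite, the status update, and the summary memo with no forced order relative to the follow-up — 5.

5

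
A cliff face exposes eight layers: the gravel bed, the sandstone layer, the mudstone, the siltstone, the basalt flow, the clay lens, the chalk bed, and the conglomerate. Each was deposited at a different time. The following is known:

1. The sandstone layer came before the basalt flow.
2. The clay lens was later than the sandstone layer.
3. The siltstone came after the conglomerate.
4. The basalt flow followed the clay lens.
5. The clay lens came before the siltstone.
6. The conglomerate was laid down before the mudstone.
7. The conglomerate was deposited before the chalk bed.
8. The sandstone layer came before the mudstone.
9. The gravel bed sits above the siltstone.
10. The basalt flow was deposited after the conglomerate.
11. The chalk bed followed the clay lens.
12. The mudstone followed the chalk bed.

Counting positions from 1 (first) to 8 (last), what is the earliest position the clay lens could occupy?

2

The sandstone layer must come before the clay lens — 1 forced predecessor.
Nothing else is forced ahead of the clay lens, so its earliest slot is position 1 + 1 = 2.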